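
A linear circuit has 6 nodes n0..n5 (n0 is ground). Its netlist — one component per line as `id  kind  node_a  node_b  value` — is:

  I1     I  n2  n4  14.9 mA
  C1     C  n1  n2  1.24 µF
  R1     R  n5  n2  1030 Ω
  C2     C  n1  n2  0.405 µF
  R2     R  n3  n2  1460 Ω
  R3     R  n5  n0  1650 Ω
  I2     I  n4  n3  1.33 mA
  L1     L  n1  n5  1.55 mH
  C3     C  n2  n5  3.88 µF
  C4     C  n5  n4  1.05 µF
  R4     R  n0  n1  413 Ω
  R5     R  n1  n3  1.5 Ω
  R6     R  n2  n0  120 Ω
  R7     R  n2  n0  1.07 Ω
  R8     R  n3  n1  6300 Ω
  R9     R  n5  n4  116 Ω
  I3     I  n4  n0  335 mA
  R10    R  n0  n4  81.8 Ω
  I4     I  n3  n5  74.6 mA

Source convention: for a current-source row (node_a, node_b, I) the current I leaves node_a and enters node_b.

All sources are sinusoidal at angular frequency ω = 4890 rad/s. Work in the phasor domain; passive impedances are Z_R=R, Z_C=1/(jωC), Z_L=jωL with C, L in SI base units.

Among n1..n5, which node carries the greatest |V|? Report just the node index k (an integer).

4

Apply KCL at each of the 5 non-ground nodes and solve the resulting linear system.
Node n1: branches {C1, C2, L1, R4, R5, R8} → V_1 = -3.076+3.648j
Node n2: branches {I1, C1, R1, C2, R2, C3, R6, R7} → V_2 = -0.1328-0.07566j
Node n3: branches {R2, I2, R5, R8, I4} → V_3 = -3.183+3.644j
Node n4: branches {I1, I2, C4, R9, I3, R10} → V_4 = -16.40+4.920j
Node n5: branches {R1, R3, L1, C3, C4, R9, I4} → V_5 = -2.983+3.904j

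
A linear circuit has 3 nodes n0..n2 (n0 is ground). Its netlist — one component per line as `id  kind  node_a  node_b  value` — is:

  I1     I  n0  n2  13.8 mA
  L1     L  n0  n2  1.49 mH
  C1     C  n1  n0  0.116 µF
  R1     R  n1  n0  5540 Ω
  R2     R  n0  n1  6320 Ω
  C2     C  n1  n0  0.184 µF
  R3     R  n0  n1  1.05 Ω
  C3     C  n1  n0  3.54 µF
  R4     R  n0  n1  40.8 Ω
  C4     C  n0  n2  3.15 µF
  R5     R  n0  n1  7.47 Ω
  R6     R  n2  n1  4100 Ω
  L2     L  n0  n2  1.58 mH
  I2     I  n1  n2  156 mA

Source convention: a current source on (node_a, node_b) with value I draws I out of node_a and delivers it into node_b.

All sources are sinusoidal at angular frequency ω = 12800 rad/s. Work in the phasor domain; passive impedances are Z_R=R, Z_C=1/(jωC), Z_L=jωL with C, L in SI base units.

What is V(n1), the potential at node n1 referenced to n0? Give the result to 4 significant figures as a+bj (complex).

Element admittances at ω=12800 rad/s:
  I1: injects 0.0138 A into n2 (from n0)
  Y(L1) = 0.000-0.05243j S between n0,n2
  Y(C1) = 0.000+0.001485j S between n1,n0
  Y(R1) = 0.0001805+0.000j S between n1,n0
  Y(R2) = 0.0001582+0.000j S between n0,n1
  Y(C2) = 0.000+0.002355j S between n1,n0
  Y(R3) = 0.9524+0.000j S between n0,n1
  Y(C3) = 0.000+0.04531j S between n1,n0
  Y(R4) = 0.02451+0.000j S between n0,n1
  Y(C4) = 0.000+0.04032j S between n0,n2
  Y(R5) = 0.1339+0.000j S between n0,n1
  Y(R6) = 0.0002439+0.000j S between n2,n1
  Y(L2) = 0.000-0.04945j S between n0,n2
  I2: injects 0.156 A into n2 (from n1)
Assemble and solve the 2×2 MNA system:
  V(n1)=-0.1401+0.006800j  V(n2)=0.01090+2.758j

-0.1401+0.006800j V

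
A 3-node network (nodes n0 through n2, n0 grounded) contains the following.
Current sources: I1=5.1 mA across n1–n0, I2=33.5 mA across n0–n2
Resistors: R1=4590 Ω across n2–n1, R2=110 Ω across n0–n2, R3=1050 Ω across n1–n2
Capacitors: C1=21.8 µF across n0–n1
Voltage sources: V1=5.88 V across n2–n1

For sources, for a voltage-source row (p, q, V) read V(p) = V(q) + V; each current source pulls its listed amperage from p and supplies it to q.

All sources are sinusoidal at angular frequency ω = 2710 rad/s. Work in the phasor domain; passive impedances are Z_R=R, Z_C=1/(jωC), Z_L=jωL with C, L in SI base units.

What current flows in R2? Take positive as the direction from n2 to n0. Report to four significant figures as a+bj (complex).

0.05288+0.003766j A

MNA unknowns: 2 node voltages V₁..V_2 plus 1 source current (V1)
I1: z[1]−=0.0051, z[0]+=0.0051
R1: Y=0.0002179+0.000j on G[2,1]
R2: Y=0.009091+0.000j on G[0,2]
I2: z[0]−=0.0335, z[2]+=0.0335
C1: Y=0.000+0.05908j on G[0,1]
R3: Y=0.0009524+0.000j on G[1,2]
V1: row V2−V1=5.88, i_V1 at 2,1
solve → V1=-0.06375+0.4143j, V2=5.816+0.4143j
aux → i_V1=-0.02626-0.003766j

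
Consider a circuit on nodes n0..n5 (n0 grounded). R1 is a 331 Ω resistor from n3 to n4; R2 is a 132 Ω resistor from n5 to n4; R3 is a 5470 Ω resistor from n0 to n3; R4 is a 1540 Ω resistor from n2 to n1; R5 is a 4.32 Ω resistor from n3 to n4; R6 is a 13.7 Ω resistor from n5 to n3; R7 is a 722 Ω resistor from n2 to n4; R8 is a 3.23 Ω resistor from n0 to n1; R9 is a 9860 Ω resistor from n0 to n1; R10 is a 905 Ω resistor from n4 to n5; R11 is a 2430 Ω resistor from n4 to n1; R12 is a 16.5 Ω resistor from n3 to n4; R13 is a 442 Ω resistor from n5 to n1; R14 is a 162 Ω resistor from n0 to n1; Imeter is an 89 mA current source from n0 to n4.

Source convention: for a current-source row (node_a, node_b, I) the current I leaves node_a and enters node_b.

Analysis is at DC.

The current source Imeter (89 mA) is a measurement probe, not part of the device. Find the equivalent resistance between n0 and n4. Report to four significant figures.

Apply KCL at each of the 5 non-ground nodes and solve the resulting linear system.
Node n1: branches {R4, R8, R9, R11, R13, R14} → V_1 = 0.2657
Node n2: branches {R4, R7} → V_2 = 19.06
Node n3: branches {R1, R3, R5, R6, R12} → V_3 = 27.67
Node n4: branches {R1, R2, R5, R7, R10, R11, R12, Imeter} → V_4 = 27.87
Node n5: branches {R2, R6, R10, R13} → V_5 = 26.95

R_eq = 313.1 Ω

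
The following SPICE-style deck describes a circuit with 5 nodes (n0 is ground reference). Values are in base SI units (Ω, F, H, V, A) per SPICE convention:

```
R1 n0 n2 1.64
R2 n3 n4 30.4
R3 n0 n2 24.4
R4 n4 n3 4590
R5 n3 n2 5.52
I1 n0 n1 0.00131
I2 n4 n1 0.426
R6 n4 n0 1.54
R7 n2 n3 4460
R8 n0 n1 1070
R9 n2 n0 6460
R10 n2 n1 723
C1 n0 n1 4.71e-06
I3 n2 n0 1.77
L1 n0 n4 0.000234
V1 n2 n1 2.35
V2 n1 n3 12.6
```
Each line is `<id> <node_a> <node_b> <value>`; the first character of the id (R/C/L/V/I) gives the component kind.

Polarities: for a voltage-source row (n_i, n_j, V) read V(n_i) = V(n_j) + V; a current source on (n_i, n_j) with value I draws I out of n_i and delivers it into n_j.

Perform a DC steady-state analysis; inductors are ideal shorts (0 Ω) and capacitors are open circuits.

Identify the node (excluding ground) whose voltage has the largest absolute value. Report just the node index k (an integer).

3

MNA unknowns: 4 node voltages V₁..V_4 plus 3 source currents (L1, V1, V2)
R1: Y=0.6098 on G[0,2]
R2: Y=0.03289 on G[3,4]
R3: Y=0.04098 on G[0,2]
R4: Y=0.0002179 on G[4,3]
R5: Y=0.1812 on G[3,2]
I1: z[0]−=0.00131, z[1]+=0.00131
I2: z[4]−=0.426, z[1]+=0.426
R6: Y=0.6494 on G[4,0]
R7: Y=0.0002242 on G[2,3]
R8: Y=0.0009346 on G[0,1]
R9: Y=0.0001548 on G[2,0]
R10: Y=0.001383 on G[2,1]
C1: Y=0.000 on G[0,1]
I3: z[2]−=1.77, z[0]+=1.77
L1: row V0−V4=0, i_L1 at 0,4
V1: row V2−V1=2.35, i_V1 at 2,1
V2: row V1−V3=12.6, i_V2 at 1,3
solve → V1=-3.584, V2=-1.234, V3=-16.18, V4=0.000
aux → i_L1=0.9619, i_V1=-3.682, i_V2=-3.248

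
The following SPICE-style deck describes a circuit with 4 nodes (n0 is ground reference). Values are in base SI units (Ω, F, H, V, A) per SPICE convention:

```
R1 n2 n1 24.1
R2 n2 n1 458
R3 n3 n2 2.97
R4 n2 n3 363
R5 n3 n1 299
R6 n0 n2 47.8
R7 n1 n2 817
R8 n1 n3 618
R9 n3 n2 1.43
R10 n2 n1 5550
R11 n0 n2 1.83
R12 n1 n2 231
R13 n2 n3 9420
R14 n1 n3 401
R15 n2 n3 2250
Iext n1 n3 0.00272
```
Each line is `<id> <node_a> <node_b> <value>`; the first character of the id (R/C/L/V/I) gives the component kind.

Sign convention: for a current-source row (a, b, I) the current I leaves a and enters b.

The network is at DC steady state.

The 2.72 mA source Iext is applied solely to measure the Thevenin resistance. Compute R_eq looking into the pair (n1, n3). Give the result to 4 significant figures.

R_eq = 18.31 Ω

Apply KCL at each of the 3 non-ground nodes and solve the resulting linear system.
Node n1: branches {R1, R2, R5, R7, R8, R10, R12, R14, Iext} → V_1 = -0.04753
Node n2: branches {R1, R2, R3, R4, R6, R7, R9, R10, R11, R12, R13, R15} → V_2 = 0.000
Node n3: branches {R3, R4, R5, R8, R9, R13, R14, R15, Iext} → V_3 = 0.002260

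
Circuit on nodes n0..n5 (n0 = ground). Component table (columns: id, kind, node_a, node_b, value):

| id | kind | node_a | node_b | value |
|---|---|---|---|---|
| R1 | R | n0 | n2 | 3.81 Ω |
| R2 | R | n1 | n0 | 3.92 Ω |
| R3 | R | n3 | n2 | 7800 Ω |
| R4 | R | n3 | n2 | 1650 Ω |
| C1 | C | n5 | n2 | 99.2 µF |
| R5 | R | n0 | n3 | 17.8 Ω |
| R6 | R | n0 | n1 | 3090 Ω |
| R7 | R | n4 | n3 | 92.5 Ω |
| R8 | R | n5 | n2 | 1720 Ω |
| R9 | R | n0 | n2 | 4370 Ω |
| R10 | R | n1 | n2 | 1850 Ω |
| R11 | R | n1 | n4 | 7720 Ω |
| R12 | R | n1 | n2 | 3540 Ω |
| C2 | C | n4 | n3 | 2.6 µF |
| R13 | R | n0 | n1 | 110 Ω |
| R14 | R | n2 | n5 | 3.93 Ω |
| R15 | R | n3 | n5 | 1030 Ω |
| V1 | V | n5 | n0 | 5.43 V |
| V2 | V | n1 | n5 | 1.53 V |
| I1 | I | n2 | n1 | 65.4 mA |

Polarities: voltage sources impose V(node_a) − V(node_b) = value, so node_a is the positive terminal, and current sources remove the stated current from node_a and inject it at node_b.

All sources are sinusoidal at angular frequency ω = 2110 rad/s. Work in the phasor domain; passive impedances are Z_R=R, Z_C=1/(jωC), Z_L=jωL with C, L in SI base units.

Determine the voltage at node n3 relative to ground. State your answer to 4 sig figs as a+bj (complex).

MNA unknowns: 5 node voltages V₁..V_5 plus 2 source currents (V1, V2)
R1: Y=0.2625+0.000j on G[0,2]
R2: Y=0.2551+0.000j on G[1,0]
R3: Y=0.0001282+0.000j on G[3,2]
R4: Y=0.0006061+0.000j on G[3,2]
C1: Y=0.000+0.2093j on G[5,2]
R5: Y=0.05618+0.000j on G[0,3]
R6: Y=0.0003236+0.000j on G[0,1]
R7: Y=0.01081+0.000j on G[4,3]
R8: Y=0.0005814+0.000j on G[5,2]
R9: Y=0.0002288+0.000j on G[0,2]
R10: Y=0.0005405+0.000j on G[1,2]
R11: Y=0.0001295+0.000j on G[1,4]
R12: Y=0.0002825+0.000j on G[1,2]
C2: Y=0.000+0.005486j on G[4,3]
R13: Y=0.009091+0.000j on G[0,1]
R14: Y=0.2545+0.000j on G[2,5]
R15: Y=0.0009709+0.000j on G[3,5]
V1: row V5−V0=5.43, i_V1 at 5,0
V2: row V1−V5=1.53, i_V2 at 1,5
I1: z[2]−=0.0654, z[1]+=0.0654
solve → V1=6.960+0.000j, V2=2.954+0.9979j, V3=0.1437+0.01270j, V4=0.2081-0.01976j, V5=5.430+0.000j
aux → i_V1=-2.625-0.2629j, i_V2=-1.780+0.0008187j

0.1437+0.01270j V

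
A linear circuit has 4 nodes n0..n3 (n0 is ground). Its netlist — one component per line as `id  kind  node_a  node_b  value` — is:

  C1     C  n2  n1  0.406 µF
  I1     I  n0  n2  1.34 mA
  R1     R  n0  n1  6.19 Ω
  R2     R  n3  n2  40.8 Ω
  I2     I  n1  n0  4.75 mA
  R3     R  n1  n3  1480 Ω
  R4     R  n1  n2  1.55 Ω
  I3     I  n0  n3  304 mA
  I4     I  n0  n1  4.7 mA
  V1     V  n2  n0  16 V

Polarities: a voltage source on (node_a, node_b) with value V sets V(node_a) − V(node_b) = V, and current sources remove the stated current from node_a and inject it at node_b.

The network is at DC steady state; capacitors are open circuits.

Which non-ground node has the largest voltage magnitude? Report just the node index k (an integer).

3

MNA unknowns: 3 node voltages V₁..V_3 plus 1 source current (V1)
C1: Y=0.000 on G[2,1]
I1: z[0]−=0.00134, z[2]+=0.00134
R1: Y=0.1616 on G[0,1]
R2: Y=0.02451 on G[3,2]
I2: z[1]−=0.00475, z[0]+=0.00475
R3: Y=0.0006757 on G[1,3]
R4: Y=0.6452 on G[1,2]
I3: z[0]−=0.304, z[3]+=0.304
I4: z[0]−=0.0047, z[1]+=0.0047
V1: row V2−V0=16, i_V1 at 2,0
solve → V1=12.81, V2=16.00, V3=27.98
aux → i_V1=-1.764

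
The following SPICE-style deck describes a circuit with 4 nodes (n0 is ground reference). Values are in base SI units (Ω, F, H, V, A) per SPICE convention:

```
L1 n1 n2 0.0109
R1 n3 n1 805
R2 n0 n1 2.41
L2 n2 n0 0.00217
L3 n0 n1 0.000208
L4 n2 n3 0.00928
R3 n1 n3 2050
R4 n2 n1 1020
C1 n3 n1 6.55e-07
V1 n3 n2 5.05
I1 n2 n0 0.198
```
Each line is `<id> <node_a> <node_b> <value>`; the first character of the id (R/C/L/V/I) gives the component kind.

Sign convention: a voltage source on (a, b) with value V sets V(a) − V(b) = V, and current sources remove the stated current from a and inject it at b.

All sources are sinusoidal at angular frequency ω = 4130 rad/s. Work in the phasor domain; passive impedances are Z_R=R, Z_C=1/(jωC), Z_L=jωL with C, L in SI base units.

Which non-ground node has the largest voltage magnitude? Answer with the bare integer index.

MNA unknowns: 3 node voltages V₁..V_3 plus 1 source current (V1)
L1: Y=0.000-0.02221j on G[1,2]
R1: Y=0.001242+0.000j on G[3,1]
R2: Y=0.4149+0.000j on G[0,1]
L2: Y=0.000-0.1116j on G[2,0]
L3: Y=0.000-1.164j on G[0,1]
L4: Y=0.000-0.02609j on G[2,3]
R3: Y=0.0004878+0.000j on G[1,3]
R4: Y=0.0009804+0.000j on G[2,1]
C1: Y=0.000+0.002705j on G[3,1]
V1: row V3−V2=5.05, i_V1 at 3,2
I1: z[2]−=0.198, z[0]+=0.198
solve → V1=-0.01183-0.01434j, V2=0.07006-1.581j, V3=5.120-1.581j
aux → i_V1=-0.01312+0.1206j

3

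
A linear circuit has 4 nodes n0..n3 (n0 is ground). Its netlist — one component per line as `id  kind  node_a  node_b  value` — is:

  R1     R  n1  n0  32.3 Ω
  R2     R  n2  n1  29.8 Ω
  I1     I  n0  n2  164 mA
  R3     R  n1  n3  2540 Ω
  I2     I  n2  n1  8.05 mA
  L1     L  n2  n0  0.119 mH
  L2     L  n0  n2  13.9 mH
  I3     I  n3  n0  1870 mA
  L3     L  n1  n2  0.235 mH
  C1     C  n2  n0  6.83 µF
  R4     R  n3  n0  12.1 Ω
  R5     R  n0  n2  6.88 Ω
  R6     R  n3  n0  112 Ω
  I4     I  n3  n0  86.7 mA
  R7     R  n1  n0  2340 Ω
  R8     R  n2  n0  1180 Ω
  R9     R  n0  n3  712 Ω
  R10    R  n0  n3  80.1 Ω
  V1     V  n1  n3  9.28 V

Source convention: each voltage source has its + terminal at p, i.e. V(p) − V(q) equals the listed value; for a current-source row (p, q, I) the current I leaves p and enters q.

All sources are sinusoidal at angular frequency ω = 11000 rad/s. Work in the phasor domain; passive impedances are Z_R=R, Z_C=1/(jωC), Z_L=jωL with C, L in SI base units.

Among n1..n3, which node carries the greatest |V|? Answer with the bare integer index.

3

Apply KCL at each of the 3 non-ground nodes and solve the resulting linear system.
Node n1: branches {R1, R2, R3, I2, L3, R7, V1} → V_1 = -1.693-2.520j
Node n2: branches {R2, I1, I2, L1, L2, L3, C1, R5, R8} → V_2 = -0.6436-0.7022j
Node n3: branches {R3, I3, R4, R6, I4, R9, R10, V1} → V_3 = -10.97-2.520j
Source currents: i(V1)=0.7959-0.2657j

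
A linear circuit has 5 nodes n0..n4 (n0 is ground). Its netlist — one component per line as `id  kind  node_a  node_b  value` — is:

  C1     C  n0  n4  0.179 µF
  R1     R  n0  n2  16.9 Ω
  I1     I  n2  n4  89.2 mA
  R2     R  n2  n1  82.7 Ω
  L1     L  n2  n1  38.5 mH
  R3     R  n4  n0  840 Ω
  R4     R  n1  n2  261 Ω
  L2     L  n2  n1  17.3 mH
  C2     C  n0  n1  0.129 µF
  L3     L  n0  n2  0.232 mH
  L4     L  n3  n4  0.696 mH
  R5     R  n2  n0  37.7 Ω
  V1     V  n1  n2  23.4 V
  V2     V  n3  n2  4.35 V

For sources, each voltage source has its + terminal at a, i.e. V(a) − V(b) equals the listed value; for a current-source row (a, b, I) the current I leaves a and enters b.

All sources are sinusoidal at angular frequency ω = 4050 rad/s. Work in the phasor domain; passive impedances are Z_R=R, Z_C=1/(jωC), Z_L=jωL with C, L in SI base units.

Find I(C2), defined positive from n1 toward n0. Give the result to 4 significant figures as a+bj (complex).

Element admittances at ω=4050 rad/s:
  Y(C1) = 0.000+0.0007250j S between n0,n4
  Y(R1) = 0.05917+0.000j S between n0,n2
  I1: injects 0.0892 A into n4 (from n2)
  Y(R2) = 0.01209+0.000j S between n2,n1
  Y(L1) = 0.000-0.006413j S between n2,n1
  Y(R3) = 0.001190+0.000j S between n4,n0
  Y(R4) = 0.003831+0.000j S between n1,n2
  Y(L2) = 0.000-0.01427j S between n2,n1
  Y(C2) = 0.000+0.0005225j S between n0,n1
  Y(L3) = 0.000-1.064j S between n0,n2
  Y(L4) = 0.000-0.3548j S between n3,n4
  Y(R5) = 0.02653+0.000j S between n2,n0
  V1: constraint V(n1)−V(n2) = 23.4
  V2: constraint V(n3)−V(n2) = 4.35
Assemble and solve the 6×6 MNA system:
  V(n1)=23.41-0.005886j  V(n2)=0.01426-0.005886j  V(n3)=4.364-0.005886j  V(n4)=4.374+0.2313j
  i(V1)=-0.3726+0.4718j  i(V2)=0.08416-0.003446j

3.075e-06+0.01223j A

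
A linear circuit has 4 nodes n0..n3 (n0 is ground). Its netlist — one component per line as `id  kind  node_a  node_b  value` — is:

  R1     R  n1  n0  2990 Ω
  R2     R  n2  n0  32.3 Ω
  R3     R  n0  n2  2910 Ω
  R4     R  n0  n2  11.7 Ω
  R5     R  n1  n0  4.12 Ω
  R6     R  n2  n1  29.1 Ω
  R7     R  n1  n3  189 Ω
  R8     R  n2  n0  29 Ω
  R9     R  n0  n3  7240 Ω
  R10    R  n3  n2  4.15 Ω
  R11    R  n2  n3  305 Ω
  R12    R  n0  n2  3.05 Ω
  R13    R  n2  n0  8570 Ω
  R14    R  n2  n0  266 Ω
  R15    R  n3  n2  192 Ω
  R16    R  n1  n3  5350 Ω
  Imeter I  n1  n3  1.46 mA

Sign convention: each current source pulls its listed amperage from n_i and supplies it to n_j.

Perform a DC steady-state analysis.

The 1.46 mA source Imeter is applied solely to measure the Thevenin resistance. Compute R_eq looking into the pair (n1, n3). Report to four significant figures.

MNA unknowns: 3 node voltages V₁..V_3
R1: Y=0.0003344 on G[1,0]
R2: Y=0.03096 on G[2,0]
R3: Y=0.0003436 on G[0,2]
R4: Y=0.08547 on G[0,2]
R5: Y=0.2427 on G[1,0]
R6: Y=0.03436 on G[2,1]
R7: Y=0.005291 on G[1,3]
R8: Y=0.03448 on G[2,0]
R9: Y=0.0001381 on G[0,3]
R10: Y=0.2410 on G[3,2]
R11: Y=0.003279 on G[2,3]
R12: Y=0.3279 on G[0,2]
R13: Y=0.0001167 on G[2,0]
R14: Y=0.003759 on G[2,0]
R15: Y=0.005208 on G[3,2]
R16: Y=0.0001869 on G[1,3]
Imeter: z[1]−=0.00146, z[3]+=0.00146
solve → V1=-0.004719, V2=0.002372, V3=0.007943

R_eq = 8.672 Ω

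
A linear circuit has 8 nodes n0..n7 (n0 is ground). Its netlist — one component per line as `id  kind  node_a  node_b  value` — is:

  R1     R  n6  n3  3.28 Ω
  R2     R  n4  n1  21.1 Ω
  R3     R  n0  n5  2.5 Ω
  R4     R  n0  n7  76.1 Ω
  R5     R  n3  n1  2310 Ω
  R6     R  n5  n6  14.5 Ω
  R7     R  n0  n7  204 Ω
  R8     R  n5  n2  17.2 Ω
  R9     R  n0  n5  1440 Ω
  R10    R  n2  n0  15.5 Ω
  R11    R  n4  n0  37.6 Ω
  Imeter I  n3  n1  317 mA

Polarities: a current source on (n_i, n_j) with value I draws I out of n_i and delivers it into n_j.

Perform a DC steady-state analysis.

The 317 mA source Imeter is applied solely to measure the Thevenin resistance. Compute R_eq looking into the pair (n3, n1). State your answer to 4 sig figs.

MNA unknowns: 7 node voltages V₁..V_7
R1: Y=0.3049 on G[6,3]
R2: Y=0.04739 on G[4,1]
R3: Y=0.4000 on G[0,5]
R4: Y=0.01314 on G[0,7]
R5: Y=0.0004329 on G[3,1]
R6: Y=0.06897 on G[5,6]
R7: Y=0.004902 on G[0,7]
R8: Y=0.05814 on G[5,2]
R9: Y=0.0006944 on G[0,5]
R10: Y=0.06452 on G[2,0]
R11: Y=0.02660 on G[4,0]
Imeter: z[3]−=0.317, z[1]+=0.317
solve → V1=17.99, V2=-0.3369, V3=-6.161, V4=11.53, V5=-0.7108, V6=-5.156, V7=0.000

R_eq = 76.20 Ω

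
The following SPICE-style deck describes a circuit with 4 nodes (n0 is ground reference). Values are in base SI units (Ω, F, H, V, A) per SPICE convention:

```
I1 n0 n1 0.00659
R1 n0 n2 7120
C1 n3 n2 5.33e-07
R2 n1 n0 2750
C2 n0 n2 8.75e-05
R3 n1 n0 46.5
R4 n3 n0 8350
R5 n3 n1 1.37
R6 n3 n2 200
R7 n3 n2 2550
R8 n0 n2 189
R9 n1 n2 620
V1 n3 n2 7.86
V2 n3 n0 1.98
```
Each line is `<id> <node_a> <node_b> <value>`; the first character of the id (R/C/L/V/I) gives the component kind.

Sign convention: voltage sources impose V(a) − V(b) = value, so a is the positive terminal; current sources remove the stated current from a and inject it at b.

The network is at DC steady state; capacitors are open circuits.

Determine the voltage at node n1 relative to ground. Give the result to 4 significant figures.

MNA unknowns: 3 node voltages V₁..V_3 plus 2 source currents (V1, V2)
I1: z[0]−=0.00659, z[1]+=0.00659
R1: Y=0.0001404 on G[0,2]
C1: Y=0.000 on G[3,2]
R2: Y=0.0003636 on G[1,0]
C2: Y=0.000 on G[0,2]
R3: Y=0.02151 on G[1,0]
R4: Y=0.0001198 on G[3,0]
R5: Y=0.7299 on G[3,1]
R6: Y=0.005000 on G[3,2]
R7: Y=0.0003922 on G[3,2]
R8: Y=0.005291 on G[0,2]
R9: Y=0.001613 on G[1,2]
V1: row V3−V2=7.86, i_V1 at 3,2
V2: row V3−V0=1.98, i_V2 at 3,0
solve → V1=1.914, V2=-5.880, V3=1.980
aux → i_V1=-0.08689, i_V2=-0.003577

1.914 V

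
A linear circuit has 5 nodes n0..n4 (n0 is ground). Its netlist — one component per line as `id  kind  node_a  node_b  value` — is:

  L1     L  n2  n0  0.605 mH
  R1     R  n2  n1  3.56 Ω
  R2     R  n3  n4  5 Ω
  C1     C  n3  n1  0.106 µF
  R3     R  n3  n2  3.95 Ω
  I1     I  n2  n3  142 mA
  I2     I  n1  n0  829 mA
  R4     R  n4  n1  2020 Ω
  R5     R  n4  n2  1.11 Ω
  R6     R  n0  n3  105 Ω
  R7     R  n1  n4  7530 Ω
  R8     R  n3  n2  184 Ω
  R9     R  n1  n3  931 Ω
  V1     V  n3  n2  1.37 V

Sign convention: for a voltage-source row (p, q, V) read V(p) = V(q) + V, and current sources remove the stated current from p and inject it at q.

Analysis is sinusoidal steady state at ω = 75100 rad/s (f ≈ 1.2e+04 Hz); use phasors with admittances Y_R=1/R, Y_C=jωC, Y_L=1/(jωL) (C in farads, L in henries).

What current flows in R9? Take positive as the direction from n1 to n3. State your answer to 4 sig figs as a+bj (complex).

Apply KCL at each of the 4 non-ground nodes and solve the resulting linear system.
Node n1: branches {R1, C1, I2, R4, R7, R9} → V_1 = -16.87-32.10j
Node n2: branches {L1, R1, R3, I1, R5, R8, V1} → V_2 = -13.94-32.22j
Node n3: branches {R2, C1, R3, I1, R6, R8, R9, V1} → V_3 = -12.57-32.22j
Node n4: branches {R2, R4, R5, R7} → V_4 = -13.70-32.22j
Source currents: i(V1)=-0.3227+0.2729j

-0.004613+0.0001299j A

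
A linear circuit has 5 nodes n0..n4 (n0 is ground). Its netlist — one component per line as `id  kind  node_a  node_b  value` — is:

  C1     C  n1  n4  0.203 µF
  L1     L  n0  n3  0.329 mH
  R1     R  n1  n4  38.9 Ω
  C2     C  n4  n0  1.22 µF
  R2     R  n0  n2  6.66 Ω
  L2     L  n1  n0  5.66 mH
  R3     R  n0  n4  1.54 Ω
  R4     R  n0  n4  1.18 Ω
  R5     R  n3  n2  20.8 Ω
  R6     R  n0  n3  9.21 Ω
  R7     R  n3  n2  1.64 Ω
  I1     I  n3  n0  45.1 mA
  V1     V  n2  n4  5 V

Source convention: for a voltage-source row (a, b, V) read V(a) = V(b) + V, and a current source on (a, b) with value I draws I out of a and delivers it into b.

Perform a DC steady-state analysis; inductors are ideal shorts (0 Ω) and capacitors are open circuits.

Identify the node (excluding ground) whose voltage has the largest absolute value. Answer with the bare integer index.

2

MNA unknowns: 4 node voltages V₁..V_4 plus 3 source currents (L1, L2, V1)
C1: Y=0.000 on G[1,4]
L1: row V0−V3=0, i_L1 at 0,3
R1: Y=0.02571 on G[1,4]
C2: Y=0.000 on G[4,0]
R2: Y=0.1502 on G[0,2]
L2: row V1−V0=0, i_L2 at 1,0
R3: Y=0.6494 on G[0,4]
R4: Y=0.8475 on G[0,4]
R5: Y=0.04808 on G[3,2]
R6: Y=0.1086 on G[0,3]
R7: Y=0.6098 on G[3,2]
I1: z[3]−=0.0451, z[0]+=0.0451
V1: row V2−V4=5, i_V1 at 2,4
solve → V1=0.000, V2=3.267, V3=0.000, V4=-1.733
aux → i_L1=-2.104, i_L2=-0.04456, i_V1=-2.639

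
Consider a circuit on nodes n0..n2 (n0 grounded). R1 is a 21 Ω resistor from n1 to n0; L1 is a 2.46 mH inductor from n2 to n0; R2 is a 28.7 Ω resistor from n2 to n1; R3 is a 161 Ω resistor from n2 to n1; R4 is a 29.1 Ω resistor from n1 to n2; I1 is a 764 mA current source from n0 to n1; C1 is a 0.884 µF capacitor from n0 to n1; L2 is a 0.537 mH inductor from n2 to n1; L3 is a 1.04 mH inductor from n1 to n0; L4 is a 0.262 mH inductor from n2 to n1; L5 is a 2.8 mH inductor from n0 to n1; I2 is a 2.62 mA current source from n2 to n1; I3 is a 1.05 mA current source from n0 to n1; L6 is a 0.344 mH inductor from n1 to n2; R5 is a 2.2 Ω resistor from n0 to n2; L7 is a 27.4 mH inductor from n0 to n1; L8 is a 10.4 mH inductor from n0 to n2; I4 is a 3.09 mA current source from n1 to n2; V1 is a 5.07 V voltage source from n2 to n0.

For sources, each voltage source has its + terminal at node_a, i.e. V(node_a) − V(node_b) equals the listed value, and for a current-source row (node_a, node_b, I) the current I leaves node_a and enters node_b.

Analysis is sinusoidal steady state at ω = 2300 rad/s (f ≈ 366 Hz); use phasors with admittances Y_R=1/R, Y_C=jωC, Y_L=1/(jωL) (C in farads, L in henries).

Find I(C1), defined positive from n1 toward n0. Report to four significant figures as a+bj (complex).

-0.0002859+0.008915j A

Element admittances at ω=2300 rad/s:
  Y(R1) = 0.04762+0.000j S between n1,n0
  Y(L1) = 0.000-0.1767j S between n2,n0
  Y(R2) = 0.03484+0.000j S between n2,n1
  Y(R3) = 0.006211+0.000j S between n2,n1
  Y(R4) = 0.03436+0.000j S between n1,n2
  I1: injects 0.764 A into n1 (from n0)
  Y(C1) = 0.000+0.002033j S between n0,n1
  Y(L2) = 0.000-0.8097j S between n2,n1
  Y(L3) = 0.000-0.4181j S between n1,n0
  Y(L4) = 0.000-1.659j S between n2,n1
  Y(L5) = 0.000-0.1553j S between n0,n1
  I2: injects 0.00262 A into n1 (from n2)
  I3: injects 0.00105 A into n1 (from n0)
  Y(L6) = 0.000-1.264j S between n1,n2
  Y(R5) = 0.4545+0.000j S between n0,n2
  Y(L7) = 0.000-0.01587j S between n0,n1
  Y(L8) = 0.000-0.04181j S between n0,n2
  I4: injects 0.00309 A into n2 (from n1)
  V1: constraint V(n2)−V(n0) = 5.07
Assemble and solve the 3×3 MNA system:
  V(n1)=4.385+0.1406j  V(n2)=5.070+0.000j
  i(V1)=-1.831+3.676j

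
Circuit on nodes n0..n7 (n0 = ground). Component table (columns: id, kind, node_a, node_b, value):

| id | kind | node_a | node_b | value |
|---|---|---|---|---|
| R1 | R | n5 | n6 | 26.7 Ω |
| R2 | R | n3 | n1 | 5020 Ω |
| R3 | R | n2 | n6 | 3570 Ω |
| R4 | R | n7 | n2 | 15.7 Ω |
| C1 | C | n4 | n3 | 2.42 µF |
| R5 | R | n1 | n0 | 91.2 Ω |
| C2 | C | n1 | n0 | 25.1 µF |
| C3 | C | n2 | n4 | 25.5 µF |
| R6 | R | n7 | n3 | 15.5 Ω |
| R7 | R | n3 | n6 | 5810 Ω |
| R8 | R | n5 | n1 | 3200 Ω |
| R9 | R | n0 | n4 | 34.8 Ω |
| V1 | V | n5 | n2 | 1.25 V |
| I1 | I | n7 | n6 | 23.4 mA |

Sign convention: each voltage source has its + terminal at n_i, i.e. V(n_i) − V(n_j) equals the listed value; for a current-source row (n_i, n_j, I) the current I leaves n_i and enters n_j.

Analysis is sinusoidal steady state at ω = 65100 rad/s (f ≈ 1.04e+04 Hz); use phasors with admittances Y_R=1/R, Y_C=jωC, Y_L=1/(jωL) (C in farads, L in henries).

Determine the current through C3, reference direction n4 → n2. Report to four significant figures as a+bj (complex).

-0.01052-0.002436j A

Element admittances at ω=65100 rad/s:
  Y(R1) = 0.03745+0.000j S between n5,n6
  Y(R2) = 0.0001992+0.000j S between n3,n1
  Y(R3) = 0.0002801+0.000j S between n2,n6
  Y(R4) = 0.06369+0.000j S between n7,n2
  Y(C1) = 0.000+0.1575j S between n4,n3
  Y(R5) = 0.01096+0.000j S between n1,n0
  Y(C2) = 0.000+1.634j S between n1,n0
  Y(C3) = 0.000+1.660j S between n2,n4
  Y(R6) = 0.06452+0.000j S between n7,n3
  Y(R7) = 0.0001721+0.000j S between n3,n6
  Y(R8) = 0.0003125+0.000j S between n5,n1
  Y(R9) = 0.02874+0.000j S between n0,n4
  V1: constraint V(n5)−V(n2) = 1.25
  I1: injects 0.0234 A into n6 (from n7)
Assemble and solve the 8×8 MNA system:
  V(n1)=8.735e-06-0.0002332j  V(n2)=-0.01180-0.006746j  V(n3)=-0.02880+0.06880j  V(n4)=-0.01327-0.0004077j  V(n5)=1.238-0.006746j  V(n6)=1.841-0.006403j  V(n7)=-0.2029+0.03127j
  i(V1)=0.02217+1.488e-05j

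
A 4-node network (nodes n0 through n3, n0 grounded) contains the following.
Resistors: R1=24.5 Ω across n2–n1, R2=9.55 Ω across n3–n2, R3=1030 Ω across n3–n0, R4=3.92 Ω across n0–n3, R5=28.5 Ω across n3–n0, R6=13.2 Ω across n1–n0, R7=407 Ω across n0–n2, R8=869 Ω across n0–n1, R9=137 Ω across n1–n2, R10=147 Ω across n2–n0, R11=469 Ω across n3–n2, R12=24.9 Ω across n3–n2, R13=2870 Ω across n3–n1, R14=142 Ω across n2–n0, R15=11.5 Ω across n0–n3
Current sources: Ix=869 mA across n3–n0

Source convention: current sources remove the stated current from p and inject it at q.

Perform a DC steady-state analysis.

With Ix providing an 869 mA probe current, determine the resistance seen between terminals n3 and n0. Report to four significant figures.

MNA unknowns: 3 node voltages V₁..V_3
R1: Y=0.04082 on G[2,1]
R2: Y=0.1047 on G[3,2]
R3: Y=0.0009709 on G[3,0]
R4: Y=0.2551 on G[0,3]
R5: Y=0.03509 on G[3,0]
R6: Y=0.07576 on G[1,0]
R7: Y=0.002457 on G[0,2]
R8: Y=0.001151 on G[0,1]
R9: Y=0.007299 on G[1,2]
R10: Y=0.006803 on G[2,0]
R11: Y=0.002132 on G[3,2]
R12: Y=0.04016 on G[3,2]
R13: Y=0.0003484 on G[3,1]
R14: Y=0.007042 on G[2,0]
R15: Y=0.08696 on G[0,3]
Ix: z[3]−=0.869, z[0]+=0.869
solve → V1=-0.6212, V2=-1.603, V3=-2.103

R_eq = 2.420 Ω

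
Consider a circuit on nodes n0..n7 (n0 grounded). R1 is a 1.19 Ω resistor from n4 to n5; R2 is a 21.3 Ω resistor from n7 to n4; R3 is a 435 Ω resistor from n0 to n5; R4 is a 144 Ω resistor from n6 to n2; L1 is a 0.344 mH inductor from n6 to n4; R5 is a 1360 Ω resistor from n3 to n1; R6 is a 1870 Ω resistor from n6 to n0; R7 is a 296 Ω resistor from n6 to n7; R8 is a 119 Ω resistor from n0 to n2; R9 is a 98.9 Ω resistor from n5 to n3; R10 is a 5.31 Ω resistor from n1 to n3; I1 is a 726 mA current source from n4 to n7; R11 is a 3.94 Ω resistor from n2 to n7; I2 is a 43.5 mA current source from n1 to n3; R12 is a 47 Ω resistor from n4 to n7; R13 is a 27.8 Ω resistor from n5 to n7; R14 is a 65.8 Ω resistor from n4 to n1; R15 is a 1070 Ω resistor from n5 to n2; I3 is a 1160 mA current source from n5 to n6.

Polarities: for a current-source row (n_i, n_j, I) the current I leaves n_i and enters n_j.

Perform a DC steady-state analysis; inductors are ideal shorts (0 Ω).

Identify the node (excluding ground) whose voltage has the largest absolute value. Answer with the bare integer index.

Element admittances at DC:
  Y(R1) = 0.8403 S between n4,n5
  Y(R2) = 0.04695 S between n7,n4
  Y(R3) = 0.002299 S between n0,n5
  Y(R4) = 0.006944 S between n6,n2
  L1: short n6↔n4 (DC inductor)
  Y(R5) = 0.0007353 S between n3,n1
  Y(R6) = 0.0005348 S between n6,n0
  Y(R7) = 0.003378 S between n6,n7
  Y(R8) = 0.008403 S between n0,n2
  Y(R9) = 0.01011 S between n5,n3
  Y(R10) = 0.1883 S between n1,n3
  I1: injects 0.726 A into n7 (from n4)
  Y(R11) = 0.2538 S between n2,n7
  I2: injects 0.0435 A into n3 (from n1)
  Y(R12) = 0.02128 S between n4,n7
  Y(R13) = 0.03597 S between n5,n7
  Y(R14) = 0.01520 S between n4,n1
  Y(R15) = 0.0009346 S between n5,n2
  I3: injects 1.16 A into n6 (from n5)
Assemble and solve the 8×8 MNA system:
  V(n1)=-4.481  V(n2)=1.632  V(n3)=-4.291  V(n4)=-3.984  V(n5)=-5.039  V(n6)=-3.984  V(n7)=1.864
  i(L1)=1.221

5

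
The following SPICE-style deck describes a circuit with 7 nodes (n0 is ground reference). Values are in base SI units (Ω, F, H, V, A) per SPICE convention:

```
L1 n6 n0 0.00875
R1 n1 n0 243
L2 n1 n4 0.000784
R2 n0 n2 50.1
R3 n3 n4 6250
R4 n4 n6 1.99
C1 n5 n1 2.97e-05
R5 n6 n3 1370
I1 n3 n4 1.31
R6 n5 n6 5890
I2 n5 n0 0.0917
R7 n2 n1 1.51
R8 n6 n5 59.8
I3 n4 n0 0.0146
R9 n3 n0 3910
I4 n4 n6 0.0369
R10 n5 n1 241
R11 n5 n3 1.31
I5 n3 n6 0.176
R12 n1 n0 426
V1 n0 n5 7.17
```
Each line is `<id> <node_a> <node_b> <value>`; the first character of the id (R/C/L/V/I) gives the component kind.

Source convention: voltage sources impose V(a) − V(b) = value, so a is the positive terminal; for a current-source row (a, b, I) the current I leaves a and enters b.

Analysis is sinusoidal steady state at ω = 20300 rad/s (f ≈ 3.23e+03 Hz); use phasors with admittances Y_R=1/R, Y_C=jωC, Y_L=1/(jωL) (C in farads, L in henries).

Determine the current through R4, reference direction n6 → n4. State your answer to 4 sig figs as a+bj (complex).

0.02939-0.3197j A

Apply KCL at each of the 6 non-ground nodes and solve the resulting linear system.
Node n1: branches {R1, L2, C1, R7, R10, R12} → V_1 = -7.583-2.462j
Node n2: branches {R2, R7} → V_2 = -7.361-2.390j
Node n3: branches {R3, R5, I1, R9, R11, I5} → V_3 = -9.106+0.02037j
Node n4: branches {L2, R3, R4, I1, I3, I4} → V_4 = -2.448+18.02j
Node n5: branches {C1, R6, I2, R8, R10, R11, V1} → V_5 = -7.170+0.000j
Node n6: branches {L1, R4, R5, R6, R8, I4, I5} → V_6 = -2.390+17.38j
Source currents: i(V1)=0.005901-0.05016j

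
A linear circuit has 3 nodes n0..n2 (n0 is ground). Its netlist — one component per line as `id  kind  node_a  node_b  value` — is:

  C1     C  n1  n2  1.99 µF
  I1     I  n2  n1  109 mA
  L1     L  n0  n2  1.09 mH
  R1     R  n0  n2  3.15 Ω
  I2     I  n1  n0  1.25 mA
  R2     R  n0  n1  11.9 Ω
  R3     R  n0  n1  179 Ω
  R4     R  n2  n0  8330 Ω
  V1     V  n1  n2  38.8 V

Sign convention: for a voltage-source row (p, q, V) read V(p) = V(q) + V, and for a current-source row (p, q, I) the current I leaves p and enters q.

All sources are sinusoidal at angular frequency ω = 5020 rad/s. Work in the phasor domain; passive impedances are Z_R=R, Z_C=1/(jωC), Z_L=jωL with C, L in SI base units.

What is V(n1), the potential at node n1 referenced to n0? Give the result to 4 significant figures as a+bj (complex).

MNA unknowns: 2 node voltages V₁..V_2 plus 1 source current (V1)
C1: Y=0.000+0.009990j on G[1,2]
I1: z[2]−=0.109, z[1]+=0.109
L1: Y=0.000-0.1828j on G[0,2]
R1: Y=0.3175+0.000j on G[0,2]
I2: z[1]−=0.00125, z[0]+=0.00125
R2: Y=0.08403+0.000j on G[0,1]
R3: Y=0.005587+0.000j on G[0,1]
R4: Y=0.0001200+0.000j on G[2,0]
V1: row V1−V2=38.8, i_V1 at 1,2
solve → V1=31.69-3.191j, V2=-7.110-3.191j
aux → i_V1=-2.732-0.1016j

31.69-3.191j V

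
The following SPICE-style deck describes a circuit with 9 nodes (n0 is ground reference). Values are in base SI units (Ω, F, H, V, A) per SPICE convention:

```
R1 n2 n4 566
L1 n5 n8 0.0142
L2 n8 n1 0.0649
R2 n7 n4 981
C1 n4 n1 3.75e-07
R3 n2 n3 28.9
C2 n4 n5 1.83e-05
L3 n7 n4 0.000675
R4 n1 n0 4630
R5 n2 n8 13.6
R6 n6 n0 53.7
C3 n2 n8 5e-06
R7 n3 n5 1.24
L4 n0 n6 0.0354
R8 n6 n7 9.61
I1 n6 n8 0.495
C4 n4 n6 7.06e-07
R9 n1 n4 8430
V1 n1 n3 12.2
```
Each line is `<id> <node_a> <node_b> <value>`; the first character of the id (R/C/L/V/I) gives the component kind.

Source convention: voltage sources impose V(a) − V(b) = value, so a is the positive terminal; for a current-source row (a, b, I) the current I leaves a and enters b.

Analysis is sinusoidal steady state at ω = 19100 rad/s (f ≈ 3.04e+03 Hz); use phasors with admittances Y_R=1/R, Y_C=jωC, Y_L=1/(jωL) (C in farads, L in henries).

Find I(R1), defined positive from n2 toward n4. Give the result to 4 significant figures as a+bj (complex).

0.02479+0.001023j A

MNA unknowns: 8 node voltages V₁..V_8 plus 1 source current (V1)
R1: Y=0.001767+0.000j on G[2,4]
L1: Y=0.000-0.003687j on G[5,8]
L2: Y=0.000-0.0008067j on G[8,1]
R2: Y=0.001019+0.000j on G[7,4]
C1: Y=0.000+0.007163j on G[4,1]
R3: Y=0.03460+0.000j on G[2,3]
C2: Y=0.000+0.3495j on G[4,5]
L3: Y=0.000-0.07756j on G[7,4]
R4: Y=0.0002160+0.000j on G[1,0]
R5: Y=0.07353+0.000j on G[2,8]
R6: Y=0.01862+0.000j on G[6,0]
C3: Y=0.000+0.09550j on G[2,8]
R7: Y=0.8065+0.000j on G[3,5]
L4: Y=0.000-0.001479j on G[0,6]
R8: Y=0.1041+0.000j on G[6,7]
I1: z[6]−=0.495, z[8]+=0.495
C4: Y=0.000+0.01348j on G[4,6]
R9: Y=0.0001186+0.000j on G[1,4]
V1: row V1−V3=12.2, i_V1 at 1,3
solve → V1=19.16+5.135j, V2=20.69+7.051j, V3=6.964+5.135j, V4=6.657+6.472j, V5=6.395+5.170j, V6=-0.2162-0.07673j, V7=5.350-0.9780j, V8=23.66+4.106j
aux → i_V1=-0.01602-0.09416j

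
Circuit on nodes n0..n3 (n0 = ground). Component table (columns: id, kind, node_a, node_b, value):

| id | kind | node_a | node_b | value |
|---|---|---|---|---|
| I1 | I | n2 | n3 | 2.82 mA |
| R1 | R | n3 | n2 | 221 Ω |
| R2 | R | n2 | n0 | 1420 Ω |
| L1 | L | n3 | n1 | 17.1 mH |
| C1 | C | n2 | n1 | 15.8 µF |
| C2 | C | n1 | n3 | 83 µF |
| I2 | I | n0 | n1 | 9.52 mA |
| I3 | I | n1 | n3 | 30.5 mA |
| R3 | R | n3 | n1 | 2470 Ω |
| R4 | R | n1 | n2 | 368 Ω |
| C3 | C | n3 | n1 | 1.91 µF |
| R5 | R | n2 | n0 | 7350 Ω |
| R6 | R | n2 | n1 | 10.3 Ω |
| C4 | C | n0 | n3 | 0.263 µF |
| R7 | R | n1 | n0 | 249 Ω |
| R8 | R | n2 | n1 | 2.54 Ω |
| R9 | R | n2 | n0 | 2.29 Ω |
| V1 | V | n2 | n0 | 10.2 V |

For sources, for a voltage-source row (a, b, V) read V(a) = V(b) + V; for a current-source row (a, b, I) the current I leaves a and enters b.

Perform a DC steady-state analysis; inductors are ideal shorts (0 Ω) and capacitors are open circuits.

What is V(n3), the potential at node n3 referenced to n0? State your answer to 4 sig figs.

10.14 V

MNA unknowns: 3 node voltages V₁..V_3 plus 2 source currents (L1, V1)
I1: z[2]−=0.00282, z[3]+=0.00282
R1: Y=0.004525 on G[3,2]
R2: Y=0.0007042 on G[2,0]
L1: row V3−V1=0, i_L1 at 3,1
C1: Y=0.000 on G[2,1]
C2: Y=0.000 on G[1,3]
I2: z[0]−=0.00952, z[1]+=0.00952
I3: z[1]−=0.0305, z[3]+=0.0305
R3: Y=0.0004049 on G[3,1]
R4: Y=0.002717 on G[1,2]
C3: Y=0.000 on G[3,1]
R5: Y=0.0001361 on G[2,0]
R6: Y=0.09709 on G[2,1]
C4: Y=0.000 on G[0,3]
R7: Y=0.004016 on G[1,0]
R8: Y=0.3937 on G[2,1]
R9: Y=0.4367 on G[2,0]
V1: row V2−V0=10.2, i_V1 at 2,0
solve → V1=10.14, V2=10.20, V3=10.14
aux → i_L1=0.03358, i_V1=-4.494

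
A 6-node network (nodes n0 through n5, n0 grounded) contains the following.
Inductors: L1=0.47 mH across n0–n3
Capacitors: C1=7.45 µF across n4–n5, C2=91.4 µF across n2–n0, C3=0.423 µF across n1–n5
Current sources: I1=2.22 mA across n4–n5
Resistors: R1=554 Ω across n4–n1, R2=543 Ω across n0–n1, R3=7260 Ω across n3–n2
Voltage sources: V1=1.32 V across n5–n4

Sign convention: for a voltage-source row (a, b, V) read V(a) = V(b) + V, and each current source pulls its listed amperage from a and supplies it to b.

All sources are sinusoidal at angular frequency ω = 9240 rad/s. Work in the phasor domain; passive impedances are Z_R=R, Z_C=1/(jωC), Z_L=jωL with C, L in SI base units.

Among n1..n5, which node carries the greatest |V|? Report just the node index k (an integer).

4

Element admittances at ω=9240 rad/s:
  Y(L1) = 0.000-0.2303j S between n0,n3
  Y(C1) = 0.000+0.06884j S between n4,n5
  I1: injects 0.00222 A into n5 (from n4)
  Y(R1) = 0.001805+0.000j S between n4,n1
  Y(R2) = 0.001842+0.000j S between n0,n1
  Y(C2) = 0.000+0.8445j S between n2,n0
  Y(R3) = 0.0001377+0.000j S between n3,n2
  Y(C3) = 0.000+0.003909j S between n1,n5
  V1: constraint V(n5)−V(n4) = 1.32
Assemble and solve the 6×6 MNA system:
  V(n1)=0.000+0.000j  V(n2)=0.000+0.000j  V(n3)=0.000+0.000j  V(n4)=-1.088-0.5024j  V(n5)=0.2320-0.5024j
  i(V1)=0.0002562-0.09177j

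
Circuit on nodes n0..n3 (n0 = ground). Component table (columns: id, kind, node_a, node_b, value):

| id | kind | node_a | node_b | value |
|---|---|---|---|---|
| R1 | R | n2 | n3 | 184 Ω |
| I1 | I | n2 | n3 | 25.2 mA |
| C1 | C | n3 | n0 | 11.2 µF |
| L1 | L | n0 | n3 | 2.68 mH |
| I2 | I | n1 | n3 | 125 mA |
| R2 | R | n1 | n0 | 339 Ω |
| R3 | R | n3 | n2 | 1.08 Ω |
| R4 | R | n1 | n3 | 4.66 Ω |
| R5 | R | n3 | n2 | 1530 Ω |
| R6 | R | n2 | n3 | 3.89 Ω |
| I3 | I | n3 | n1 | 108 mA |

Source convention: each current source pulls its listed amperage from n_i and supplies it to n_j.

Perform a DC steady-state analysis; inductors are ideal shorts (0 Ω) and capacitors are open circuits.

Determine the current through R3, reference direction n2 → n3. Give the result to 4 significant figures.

-0.01962 A

MNA unknowns: 3 node voltages V₁..V_3 plus 1 source current (L1)
R1: Y=0.005435 on G[2,3]
I1: z[2]−=0.0252, z[3]+=0.0252
C1: Y=0.000 on G[3,0]
L1: row V0−V3=0, i_L1 at 0,3
I2: z[1]−=0.125, z[3]+=0.125
R2: Y=0.002950 on G[1,0]
R3: Y=0.9259 on G[3,2]
R4: Y=0.2146 on G[1,3]
R5: Y=0.0006536 on G[3,2]
R6: Y=0.2571 on G[2,3]
I3: z[3]−=0.108, z[1]+=0.108
solve → V1=-0.07815, V2=-0.02119, V3=0.000
aux → i_L1=-0.0002305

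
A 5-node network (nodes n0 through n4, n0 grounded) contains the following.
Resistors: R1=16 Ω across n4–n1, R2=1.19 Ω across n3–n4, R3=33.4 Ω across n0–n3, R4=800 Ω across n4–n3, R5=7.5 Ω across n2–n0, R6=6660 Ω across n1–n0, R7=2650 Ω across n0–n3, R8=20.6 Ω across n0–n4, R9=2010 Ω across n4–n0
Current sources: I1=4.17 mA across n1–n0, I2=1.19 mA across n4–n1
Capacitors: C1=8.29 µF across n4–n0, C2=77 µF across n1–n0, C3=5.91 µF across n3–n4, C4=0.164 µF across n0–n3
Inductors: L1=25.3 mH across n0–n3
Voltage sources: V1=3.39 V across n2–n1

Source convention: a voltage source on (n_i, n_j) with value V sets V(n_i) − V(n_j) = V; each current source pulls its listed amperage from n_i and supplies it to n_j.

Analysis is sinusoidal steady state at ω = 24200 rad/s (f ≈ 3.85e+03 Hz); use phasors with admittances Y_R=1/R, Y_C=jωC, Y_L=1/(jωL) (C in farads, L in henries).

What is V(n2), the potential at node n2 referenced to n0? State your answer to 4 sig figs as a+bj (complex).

3.366+0.2402j V

Apply KCL at each of the 4 non-ground nodes and solve the resulting linear system.
Node n1: branches {R1, I1, I2, R6, C2, V1} → V_1 = -0.02380+0.2402j
Node n2: branches {R5, V1} → V_2 = 3.366+0.2402j
Node n3: branches {R2, R3, R4, R7, L1, C3, C4} → V_3 = 0.04212+0.04219j
Node n4: branches {R1, I2, R2, C1, R4, R8, R9, C3} → V_4 = 0.04375+0.04355j
Source currents: i(V1)=-0.4488-0.03203j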